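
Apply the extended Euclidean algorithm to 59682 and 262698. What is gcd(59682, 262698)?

6

Apply Euclid's algorithm to 262698 and 59682:
262698 = 4·59682 + 23970
59682 = 2·23970 + 11742
23970 = 2·11742 + 486
11742 = 24·486 + 78
486 = 6·78 + 18
78 = 4·18 + 6
18 = 3·6 + 0
gcd(59682, 262698) = 6.
Back-substituting:
6 = 78 − 4·18
6 = −4·486 + 25·78
6 = 25·11742 − 604·486
6 = −604·23970 + 1233·11742
6 = 1233·59682 − 3070·23970
6 = −3070·262698 + 13513·59682
So 6 = (-3070)·262698 + (13513)·59682.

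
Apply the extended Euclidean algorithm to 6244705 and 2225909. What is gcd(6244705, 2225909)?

1

Euclidean algorithm:
6244705 = 2*2225909 + 1792887
2225909 = 1*1792887 + 433022
1792887 = 4*433022 + 60799
433022 = 7*60799 + 7429
60799 = 8*7429 + 1367
7429 = 5*1367 + 594
1367 = 2*594 + 179
594 = 3*179 + 57
179 = 3*57 + 8
57 = 7*8 + 1
8 = 8*1 + 0
gcd(6244705, 2225909) = 1.
Express as a combination:
1 = 57 − 7·8
1 = −7·179 + 22·57
1 = 22·594 − 73·179
1 = −73·1367 + 168·594
1 = 168·7429 − 913·1367
1 = −913·60799 + 7472·7429
1 = 7472·433022 − 53217·60799
1 = −53217·1792887 + 220340·433022
1 = 220340·2225909 − 273557·1792887
1 = −273557·6244705 + 767454·2225909
So 1 = (-273557)·6244705 + (767454)·2225909.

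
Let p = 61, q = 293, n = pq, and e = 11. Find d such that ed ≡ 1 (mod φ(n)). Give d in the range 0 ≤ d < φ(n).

φ(n) = (p−1)(q−1) = 60·292 = 17520.
Need d with 11·d ≡ 1 (mod 17520). Apply the extended Euclidean algorithm:
17520 = 1592·11 + 8
11 = 1·8 + 3
8 = 2·3 + 2
3 = 1·2 + 1
2 = 2·1 + 0
Back-substitute:
1 = 3 − 2
1 = −8 + 3·3
1 = 3·11 − 4·8
1 = −4·17520 + 6371·11
So 11·6371 ≡ 1 (mod 17520), hence d = 6371.

6371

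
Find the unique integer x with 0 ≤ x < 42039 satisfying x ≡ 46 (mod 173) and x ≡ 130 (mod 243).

16654

Write x = 46 + 173·k. Then 173·k ≡ 130 − 46 ≡ 84 (mod 243).
Need 173⁻¹ mod 243. Extended Euclid on (243, 173):
243 = 1×173 + 70
173 = 2×70 + 33
70 = 2×33 + 4
33 = 8×4 + 1
4 = 4×1 + 0
Back-substitute:
1 = 33 − 8·4
1 = −8·70 + 17·33
1 = 17·173 − 42·70
1 = −42·243 + 59·173
173⁻¹ ≡ 59 (mod 243), so k ≡ 59·84 ≡ 96 (mod 243).
x = 46 + 173·96 = 16654.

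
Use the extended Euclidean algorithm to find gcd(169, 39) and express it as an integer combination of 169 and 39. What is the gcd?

13

Apply Euclid's algorithm to 169 and 39:
169 = 4·39 + 13
39 = 3·13 + 0
gcd(169, 39) = 13.
Express as a combination:
13 = 169 − 4·39
So 13 = (1)·169 + (-4)·39.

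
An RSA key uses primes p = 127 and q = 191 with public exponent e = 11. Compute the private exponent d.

φ(n) = (p−1)(q−1) = 126·190 = 23940.
Need d with 11·d ≡ 1 (mod 23940). Apply the extended Euclidean algorithm:
23940 = 2176*11 + 4
11 = 2*4 + 3
4 = 1*3 + 1
3 = 3*1 + 0
Back-substitute:
1 = 4 − 3
1 = −11 + 3·4
1 = 3·23940 − 6529·11
So 11·(-6529) ≡ 1 (mod 23940), hence d ≡ -6529 ≡ 17411 (mod 23940).

17411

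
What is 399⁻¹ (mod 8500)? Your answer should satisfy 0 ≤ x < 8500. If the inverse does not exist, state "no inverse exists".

2599

gcd(8500, 399) by repeated division:
8500 = 21·399 + 121
399 = 3·121 + 36
121 = 3·36 + 13
36 = 2·13 + 10
13 = 1·10 + 3
10 = 3·3 + 1
3 = 3·1 + 0
The gcd is 1. Working backward:
1 = 10 − 3·3
1 = −3·13 + 4·10
1 = 4·36 − 11·13
1 = −11·121 + 37·36
1 = 37·399 − 122·121
1 = −122·8500 + 2599·399
So 399·2599 ≡ 1 (mod 8500).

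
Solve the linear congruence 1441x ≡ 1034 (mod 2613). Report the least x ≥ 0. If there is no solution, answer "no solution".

First find gcd(1441, 2613):
2613 = 1×1441 + 1172
1441 = 1×1172 + 269
1172 = 4×269 + 96
269 = 2×96 + 77
96 = 1×77 + 19
77 = 4×19 + 1
19 = 19×1 + 0
gcd = 1, so a unique solution mod 2613 exists.
Back-substitute for the Bézout coefficients:
1 = 77 − 4·19
1 = −4·96 + 5·77
1 = 5·269 − 14·96
1 = −14·1172 + 61·269
1 = 61·1441 − 75·1172
1 = −75·2613 + 136·1441
So 1441·(136) ≡ 1 (mod 2613), giving 1441⁻¹ ≡ 136.
x ≡ 1441⁻¹·1034 ≡ 136·1034 ≡ 2135 (mod 2613).

2135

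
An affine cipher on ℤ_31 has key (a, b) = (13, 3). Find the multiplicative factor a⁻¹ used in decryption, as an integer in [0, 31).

12

gcd(31, 13) by repeated division:
31 = 2·13 + 5
13 = 2·5 + 3
5 = 1·3 + 2
3 = 1·2 + 1
2 = 2·1 + 0
The gcd is 1. Working backward:
1 = 3 − 2
1 = −5 + 2·3
1 = 2·13 − 5·5
1 = −5·31 + 12·13
So 13·12 ≡ 1 (mod 31).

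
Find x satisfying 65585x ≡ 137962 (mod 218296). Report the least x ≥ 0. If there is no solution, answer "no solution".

gcd(65585, 218296):
218296 = 3×65585 + 21541
65585 = 3×21541 + 962
21541 = 22×962 + 377
962 = 2×377 + 208
377 = 1×208 + 169
208 = 1×169 + 39
169 = 4×39 + 13
39 = 3×13 + 0
gcd = 13, but 13 ∤ 137962, so the congruence has no solution.

no solution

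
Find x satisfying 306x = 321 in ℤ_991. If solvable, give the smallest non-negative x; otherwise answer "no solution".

First find gcd(306, 991):
991 = 3*306 + 73
306 = 4*73 + 14
73 = 5*14 + 3
14 = 4*3 + 2
3 = 1*2 + 1
2 = 2*1 + 0
gcd = 1, so a unique solution mod 991 exists.
Back-substitute for the Bézout coefficients:
1 = 3 − 2
1 = −14 + 5·3
1 = 5·73 − 26·14
1 = −26·306 + 109·73
1 = 109·991 − 353·306
So 306·(-353) ≡ 1 (mod 991), giving 306⁻¹ ≡ 638.
x ≡ 306⁻¹·321 ≡ 638·321 ≡ 652 (mod 991).

652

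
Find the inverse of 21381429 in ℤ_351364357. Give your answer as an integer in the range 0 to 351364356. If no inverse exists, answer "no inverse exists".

13985158

Apply the Euclidean algorithm to 351364357 and 21381429:
351364357 = 16·21381429 + 9261493
21381429 = 2·9261493 + 2858443
9261493 = 3·2858443 + 686164
2858443 = 4·686164 + 113787
686164 = 6·113787 + 3442
113787 = 33·3442 + 201
3442 = 17·201 + 25
201 = 8·25 + 1
25 = 25·1 + 0
gcd = 1, so the inverse exists. Back-substitute:
1 = 201 − 8·25
1 = −8·3442 + 137·201
1 = 137·113787 − 4529·3442
1 = −4529·686164 + 27311·113787
1 = 27311·2858443 − 113773·686164
1 = −113773·9261493 + 368630·2858443
1 = 368630·21381429 − 851033·9261493
1 = −851033·351364357 + 13985158·21381429
So 21381429·13985158 ≡ 1 (mod 351364357).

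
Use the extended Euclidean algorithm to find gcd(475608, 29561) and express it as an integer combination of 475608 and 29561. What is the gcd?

Euclidean algorithm:
475608 = 16×29561 + 2632
29561 = 11×2632 + 609
2632 = 4×609 + 196
609 = 3×196 + 21
196 = 9×21 + 7
21 = 3×7 + 0
gcd(475608, 29561) = 7.
Express as a combination:
7 = 196 − 9·21
7 = −9·609 + 28·196
7 = 28·2632 − 121·609
7 = −121·29561 + 1359·2632
7 = 1359·475608 − 21865·29561
So 7 = (1359)·475608 + (-21865)·29561.

7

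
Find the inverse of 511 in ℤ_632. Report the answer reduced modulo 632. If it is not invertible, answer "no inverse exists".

47

Extended Euclidean algorithm:
632 = 1×511 + 121
511 = 4×121 + 27
121 = 4×27 + 13
27 = 2×13 + 1
13 = 13×1 + 0
The gcd is 1. Working backward:
1 = 27 − 2·13
1 = −2·121 + 9·27
1 = 9·511 − 38·121
1 = −38·632 + 47·511
So 511·47 ≡ 1 (mod 632).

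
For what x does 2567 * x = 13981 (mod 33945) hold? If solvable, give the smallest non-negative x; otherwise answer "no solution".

First find gcd(2567, 33945):
33945 = 13*2567 + 574
2567 = 4*574 + 271
574 = 2*271 + 32
271 = 8*32 + 15
32 = 2*15 + 2
15 = 7*2 + 1
2 = 2*1 + 0
gcd = 1, so a unique solution mod 33945 exists.
Back-substitute for the Bézout coefficients:
1 = 15 − 7·2
1 = −7·32 + 15·15
1 = 15·271 − 127·32
1 = −127·574 + 269·271
1 = 269·2567 − 1203·574
1 = −1203·33945 + 15908·2567
So 2567·(15908) ≡ 1 (mod 33945), giving 2567⁻¹ ≡ 15908.
x ≡ 2567⁻¹·13981 ≡ 15908·13981 ≡ 2108 (mod 33945).

2108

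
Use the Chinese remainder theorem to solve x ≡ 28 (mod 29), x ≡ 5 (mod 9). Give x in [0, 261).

86

Write x = 28 + 29·k. Then 29·k ≡ 5 − 28 ≡ 4 (mod 9).
Need 29⁻¹ mod 9. Extended Euclid on (9, 2):
9 = 4·2 + 1
2 = 2·1 + 0
Back-substitute:
1 = 9 − 4·2
29⁻¹ ≡ 5 (mod 9), so k ≡ 5·4 ≡ 2 (mod 9).
x = 28 + 29·2 = 86.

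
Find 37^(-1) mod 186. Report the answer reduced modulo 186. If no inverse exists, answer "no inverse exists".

Run Euclid on (186, 37):
186 = 5*37 + 1
37 = 37*1 + 0
Since gcd(37, 186) = 1, back-substitute to write 1 as a combination:
1 = 186 − 5·37
Thus 37·(-5) ≡ 1 (mod 186); reducing, -5 mod 186 = 181.

181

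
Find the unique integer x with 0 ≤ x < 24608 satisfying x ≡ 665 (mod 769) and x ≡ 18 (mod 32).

19890

Write x = 665 + 769·k. Then 769·k ≡ 18 − 665 ≡ 25 (mod 32).
Need 769⁻¹ mod 32. Extended Euclid on (32, 1):
32 = 32×1 + 0
769⁻¹ ≡ 1 (mod 32), so k ≡ 1·25 ≡ 25 (mod 32).
x = 665 + 769·25 = 19890.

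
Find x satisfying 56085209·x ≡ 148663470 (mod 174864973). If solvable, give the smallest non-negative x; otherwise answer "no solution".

First find gcd(56085209, 174864973):
174864973 = 3×56085209 + 6609346
56085209 = 8×6609346 + 3210441
6609346 = 2×3210441 + 188464
3210441 = 17×188464 + 6553
188464 = 28×6553 + 4980
6553 = 1×4980 + 1573
4980 = 3×1573 + 261
1573 = 6×261 + 7
261 = 37×7 + 2
7 = 3×2 + 1
2 = 2×1 + 0
gcd = 1, so a unique solution mod 174864973 exists.
Back-substitute for the Bézout coefficients:
1 = 7 − 3·2
1 = −3·261 + 112·7
1 = 112·1573 − 675·261
1 = −675·4980 + 2137·1573
1 = 2137·6553 − 2812·4980
1 = −2812·188464 + 80873·6553
1 = 80873·3210441 − 1377653·188464
1 = −1377653·6609346 + 2836179·3210441
1 = 2836179·56085209 − 24067085·6609346
1 = −24067085·174864973 + 75037434·56085209
So 56085209·(75037434) ≡ 1 (mod 174864973), giving 56085209⁻¹ ≡ 75037434.
x ≡ 56085209⁻¹·148663470 ≡ 75037434·148663470 ≡ 72402306 (mod 174864973).

72402306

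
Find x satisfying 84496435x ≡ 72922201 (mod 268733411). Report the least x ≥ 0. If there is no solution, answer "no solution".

First find gcd(84496435, 268733411):
268733411 = 3*84496435 + 15244106
84496435 = 5*15244106 + 8275905
15244106 = 1*8275905 + 6968201
8275905 = 1*6968201 + 1307704
6968201 = 5*1307704 + 429681
1307704 = 3*429681 + 18661
429681 = 23*18661 + 478
18661 = 39*478 + 19
478 = 25*19 + 3
19 = 6*3 + 1
3 = 3*1 + 0
gcd = 1, so a unique solution mod 268733411 exists.
Back-substitute for the Bézout coefficients:
1 = 19 − 6·3
1 = −6·478 + 151·19
1 = 151·18661 − 5895·478
1 = −5895·429681 + 135736·18661
1 = 135736·1307704 − 413103·429681
1 = −413103·6968201 + 2201251·1307704
1 = 2201251·8275905 − 2614354·6968201
1 = −2614354·15244106 + 4815605·8275905
1 = 4815605·84496435 − 26692379·15244106
1 = −26692379·268733411 + 84892742·84496435
So 84496435·(84892742) ≡ 1 (mod 268733411), giving 84496435⁻¹ ≡ 84892742.
x ≡ 84496435⁻¹·72922201 ≡ 84892742·72922201 ≡ 166162618 (mod 268733411).

166162618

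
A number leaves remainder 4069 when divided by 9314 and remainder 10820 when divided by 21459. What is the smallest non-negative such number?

93293093

Write x = 4069 + 9314·k. Then 9314·k ≡ 10820 − 4069 ≡ 6751 (mod 21459).
Need 9314⁻¹ mod 21459. Extended Euclid on (21459, 9314):
21459 = 2×9314 + 2831
9314 = 3×2831 + 821
2831 = 3×821 + 368
821 = 2×368 + 85
368 = 4×85 + 28
85 = 3×28 + 1
28 = 28×1 + 0
Back-substitute:
1 = 85 − 3·28
1 = −3·368 + 13·85
1 = 13·821 − 29·368
1 = −29·2831 + 100·821
1 = 100·9314 − 329·2831
1 = −329·21459 + 758·9314
9314⁻¹ ≡ 758 (mod 21459), so k ≡ 758·6751 ≡ 10016 (mod 21459).
x = 4069 + 9314·10016 = 93293093.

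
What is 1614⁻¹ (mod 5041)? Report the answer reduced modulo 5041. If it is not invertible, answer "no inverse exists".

gcd(5041, 1614) by repeated division:
5041 = 3*1614 + 199
1614 = 8*199 + 22
199 = 9*22 + 1
22 = 22*1 + 0
gcd = 1, so the inverse exists. Back-substitute:
1 = 199 − 9·22
1 = −9·1614 + 73·199
1 = 73·5041 − 228·1614
Hence 1614⁻¹ ≡ -228 ≡ 4813 (mod 5041).

4813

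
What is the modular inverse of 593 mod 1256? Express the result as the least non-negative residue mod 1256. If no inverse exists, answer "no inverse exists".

Apply the Euclidean algorithm to 1256 and 593:
1256 = 2·593 + 70
593 = 8·70 + 33
70 = 2·33 + 4
33 = 8·4 + 1
4 = 4·1 + 0
gcd = 1, so the inverse exists. Back-substitute:
1 = 33 − 8·4
1 = −8·70 + 17·33
1 = 17·593 − 144·70
1 = −144·1256 + 305·593
So 593·305 ≡ 1 (mod 1256).

305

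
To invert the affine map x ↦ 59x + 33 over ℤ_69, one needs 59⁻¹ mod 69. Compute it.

gcd(69, 59) by repeated division:
69 = 1*59 + 10
59 = 5*10 + 9
10 = 1*9 + 1
9 = 9*1 + 0
gcd = 1, so the inverse exists. Back-substitute:
1 = 10 − 9
1 = −59 + 6·10
1 = 6·69 − 7·59
Thus 59·(-7) ≡ 1 (mod 69); reducing, -7 mod 69 = 62.

62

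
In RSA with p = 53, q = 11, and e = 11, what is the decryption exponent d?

331

φ(n) = (p−1)(q−1) = 52·10 = 520.
Need d with 11·d ≡ 1 (mod 520). Apply the extended Euclidean algorithm:
520 = 47×11 + 3
11 = 3×3 + 2
3 = 1×2 + 1
2 = 2×1 + 0
Back-substitute:
1 = 3 − 2
1 = −11 + 4·3
1 = 4·520 − 189·11
So 11·(-189) ≡ 1 (mod 520), hence d ≡ -189 ≡ 331 (mod 520).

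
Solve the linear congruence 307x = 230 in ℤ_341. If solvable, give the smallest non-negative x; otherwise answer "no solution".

254

First find gcd(307, 341):
341 = 1*307 + 34
307 = 9*34 + 1
34 = 34*1 + 0
gcd = 1, so a unique solution mod 341 exists.
Back-substitute for the Bézout coefficients:
1 = 307 − 9·34
1 = −9·341 + 10·307
So 307·(10) ≡ 1 (mod 341), giving 307⁻¹ ≡ 10.
x ≡ 307⁻¹·230 ≡ 10·230 ≡ 254 (mod 341).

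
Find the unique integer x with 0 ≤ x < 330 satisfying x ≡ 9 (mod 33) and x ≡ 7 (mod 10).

207

Write x = 9 + 33·k. Then 33·k ≡ 7 − 9 ≡ 8 (mod 10).
Need 33⁻¹ mod 10. Extended Euclid on (10, 3):
10 = 3·3 + 1
3 = 3·1 + 0
Back-substitute:
1 = 10 − 3·3
33⁻¹ ≡ 7 (mod 10), so k ≡ 7·8 ≡ 6 (mod 10).
x = 9 + 33·6 = 207.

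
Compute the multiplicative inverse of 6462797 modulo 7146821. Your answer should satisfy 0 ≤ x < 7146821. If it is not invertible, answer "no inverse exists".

no inverse exists

Euclidean algorithm on 7146821, 6462797:
7146821 = 1*6462797 + 684024
6462797 = 9*684024 + 306581
684024 = 2*306581 + 70862
306581 = 4*70862 + 23133
70862 = 3*23133 + 1463
23133 = 15*1463 + 1188
1463 = 1*1188 + 275
1188 = 4*275 + 88
275 = 3*88 + 11
88 = 8*11 + 0
Since gcd = 11 > 1, 6462797 is not a unit mod 7146821.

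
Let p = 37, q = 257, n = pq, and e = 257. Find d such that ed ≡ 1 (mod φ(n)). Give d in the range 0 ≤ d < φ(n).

φ(n) = (p−1)(q−1) = 36·256 = 9216.
Need d with 257·d ≡ 1 (mod 9216). Apply the extended Euclidean algorithm:
9216 = 35*257 + 221
257 = 1*221 + 36
221 = 6*36 + 5
36 = 7*5 + 1
5 = 5*1 + 0
Back-substitute:
1 = 36 − 7·5
1 = −7·221 + 43·36
1 = 43·257 − 50·221
1 = −50·9216 + 1793·257
So 257·1793 ≡ 1 (mod 9216), hence d = 1793.

1793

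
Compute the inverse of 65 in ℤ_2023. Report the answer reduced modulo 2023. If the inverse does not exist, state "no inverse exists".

249

Run Euclid on (2023, 65):
2023 = 31×65 + 8
65 = 8×8 + 1
8 = 8×1 + 0
gcd = 1, so the inverse exists. Back-substitute:
1 = 65 − 8·8
1 = −8·2023 + 249·65
So 65·249 ≡ 1 (mod 2023).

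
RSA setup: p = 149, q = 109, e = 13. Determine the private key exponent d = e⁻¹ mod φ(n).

φ(n) = (p−1)(q−1) = 148·108 = 15984.
Need d with 13·d ≡ 1 (mod 15984). Apply the extended Euclidean algorithm:
15984 = 1229·13 + 7
13 = 1·7 + 6
7 = 1·6 + 1
6 = 6·1 + 0
Back-substitute:
1 = 7 − 6
1 = −13 + 2·7
1 = 2·15984 − 2459·13
So 13·(-2459) ≡ 1 (mod 15984), hence d ≡ -2459 ≡ 13525 (mod 15984).

13525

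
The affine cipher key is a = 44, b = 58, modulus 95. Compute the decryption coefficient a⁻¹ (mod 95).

54

Run Euclid on (95, 44):
95 = 2*44 + 7
44 = 6*7 + 2
7 = 3*2 + 1
2 = 2*1 + 0
The gcd is 1. Working backward:
1 = 7 − 3·2
1 = −3·44 + 19·7
1 = 19·95 − 41·44
Thus 44·(-41) ≡ 1 (mod 95); reducing, -41 mod 95 = 54.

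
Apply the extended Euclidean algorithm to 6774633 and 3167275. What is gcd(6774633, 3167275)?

Euclidean algorithm:
6774633 = 2·3167275 + 440083
3167275 = 7·440083 + 86694
440083 = 5·86694 + 6613
86694 = 13·6613 + 725
6613 = 9·725 + 88
725 = 8·88 + 21
88 = 4·21 + 4
21 = 5·4 + 1
4 = 4·1 + 0
gcd(6774633, 3167275) = 1.
Express as a combination:
1 = 21 − 5·4
1 = −5·88 + 21·21
1 = 21·725 − 173·88
1 = −173·6613 + 1578·725
1 = 1578·86694 − 20687·6613
1 = −20687·440083 + 105013·86694
1 = 105013·3167275 − 755778·440083
1 = −755778·6774633 + 1616569·3167275
So 1 = (-755778)·6774633 + (1616569)·3167275.

1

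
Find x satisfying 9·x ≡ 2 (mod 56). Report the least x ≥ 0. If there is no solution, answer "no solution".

First find gcd(9, 56):
56 = 6×9 + 2
9 = 4×2 + 1
2 = 2×1 + 0
gcd = 1, so a unique solution mod 56 exists.
Back-substitute for the Bézout coefficients:
1 = 9 − 4·2
1 = −4·56 + 25·9
So 9·(25) ≡ 1 (mod 56), giving 9⁻¹ ≡ 25.
x ≡ 9⁻¹·2 ≡ 25·2 ≡ 50 (mod 56).

50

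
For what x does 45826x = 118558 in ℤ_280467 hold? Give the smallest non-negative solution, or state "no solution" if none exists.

7861

First find gcd(45826, 280467):
280467 = 6·45826 + 5511
45826 = 8·5511 + 1738
5511 = 3·1738 + 297
1738 = 5·297 + 253
297 = 1·253 + 44
253 = 5·44 + 33
44 = 1·33 + 11
33 = 3·11 + 0
gcd = 11 and 11 | 118558, so solutions exist. Divide through by 11: 4166x ≡ 10778 (mod 25497).
Now find 4166⁻¹ mod 25497:
25497 = 6*4166 + 501
4166 = 8*501 + 158
501 = 3*158 + 27
158 = 5*27 + 23
27 = 1*23 + 4
23 = 5*4 + 3
4 = 1*3 + 1
3 = 3*1 + 0
Back-substitute:
1 = 4 − 3
1 = −23 + 6·4
1 = 6·27 − 7·23
1 = −7·158 + 41·27
1 = 41·501 − 130·158
1 = −130·4166 + 1081·501
1 = 1081·25497 − 6616·4166
So 4166·(-6616) ≡ 1 (mod 25497), i.e. 4166⁻¹ ≡ 18881.
Then x ≡ 18881·10778 ≡ 7861 (mod 25497); the smallest non-negative solution is x = 7861.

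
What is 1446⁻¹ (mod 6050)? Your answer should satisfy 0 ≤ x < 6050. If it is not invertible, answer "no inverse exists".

no inverse exists

Compute gcd(1446, 6050):
6050 = 4·1446 + 266
1446 = 5·266 + 116
266 = 2·116 + 34
116 = 3·34 + 14
34 = 2·14 + 6
14 = 2·6 + 2
6 = 3·2 + 0
gcd(1446, 6050) = 2 ≠ 1, so 1446 has no multiplicative inverse modulo 6050.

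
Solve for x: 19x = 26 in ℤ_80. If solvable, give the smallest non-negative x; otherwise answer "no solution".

First find gcd(19, 80):
80 = 4*19 + 4
19 = 4*4 + 3
4 = 1*3 + 1
3 = 3*1 + 0
gcd = 1, so a unique solution mod 80 exists.
Back-substitute for the Bézout coefficients:
1 = 4 − 3
1 = −19 + 5·4
1 = 5·80 − 21·19
So 19·(-21) ≡ 1 (mod 80), giving 19⁻¹ ≡ 59.
x ≡ 19⁻¹·26 ≡ 59·26 ≡ 14 (mod 80).

14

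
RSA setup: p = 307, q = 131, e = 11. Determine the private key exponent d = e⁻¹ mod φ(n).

28931

φ(n) = (p−1)(q−1) = 306·130 = 39780.
Need d with 11·d ≡ 1 (mod 39780). Apply the extended Euclidean algorithm:
39780 = 3616×11 + 4
11 = 2×4 + 3
4 = 1×3 + 1
3 = 3×1 + 0
Back-substitute:
1 = 4 − 3
1 = −11 + 3·4
1 = 3·39780 − 10849·11
So 11·(-10849) ≡ 1 (mod 39780), hence d ≡ -10849 ≡ 28931 (mod 39780).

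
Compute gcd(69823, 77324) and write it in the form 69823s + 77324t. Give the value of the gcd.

Euclidean algorithm:
77324 = 1*69823 + 7501
69823 = 9*7501 + 2314
7501 = 3*2314 + 559
2314 = 4*559 + 78
559 = 7*78 + 13
78 = 6*13 + 0
gcd(69823, 77324) = 13.
Back-substituting:
13 = 559 − 7·78
13 = −7·2314 + 29·559
13 = 29·7501 − 94·2314
13 = −94·69823 + 875·7501
13 = 875·77324 − 969·69823
So 13 = (875)·77324 + (-969)·69823.

13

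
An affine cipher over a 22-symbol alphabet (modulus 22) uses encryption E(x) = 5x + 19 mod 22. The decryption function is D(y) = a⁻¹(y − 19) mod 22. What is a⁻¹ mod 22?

9

Run Euclid on (22, 5):
22 = 4×5 + 2
5 = 2×2 + 1
2 = 2×1 + 0
Since gcd(5, 22) = 1, back-substitute to write 1 as a combination:
1 = 5 − 2·2
1 = −2·22 + 9·5
So 5·9 ≡ 1 (mod 22).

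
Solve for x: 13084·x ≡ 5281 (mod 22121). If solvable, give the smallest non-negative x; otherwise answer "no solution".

First find gcd(13084, 22121):
22121 = 1·13084 + 9037
13084 = 1·9037 + 4047
9037 = 2·4047 + 943
4047 = 4·943 + 275
943 = 3·275 + 118
275 = 2·118 + 39
118 = 3·39 + 1
39 = 39·1 + 0
gcd = 1, so a unique solution mod 22121 exists.
Back-substitute for the Bézout coefficients:
1 = 118 − 3·39
1 = −3·275 + 7·118
1 = 7·943 − 24·275
1 = −24·4047 + 103·943
1 = 103·9037 − 230·4047
1 = −230·13084 + 333·9037
1 = 333·22121 − 563·13084
So 13084·(-563) ≡ 1 (mod 22121), giving 13084⁻¹ ≡ 21558.
x ≡ 13084⁻¹·5281 ≡ 21558·5281 ≡ 13132 (mod 22121).

13132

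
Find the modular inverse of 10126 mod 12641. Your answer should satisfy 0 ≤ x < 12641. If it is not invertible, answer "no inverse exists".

9002

gcd(12641, 10126) by repeated division:
12641 = 1×10126 + 2515
10126 = 4×2515 + 66
2515 = 38×66 + 7
66 = 9×7 + 3
7 = 2×3 + 1
3 = 3×1 + 0
Since gcd(10126, 12641) = 1, back-substitute to write 1 as a combination:
1 = 7 − 2·3
1 = −2·66 + 19·7
1 = 19·2515 − 724·66
1 = −724·10126 + 2915·2515
1 = 2915·12641 − 3639·10126
Hence 10126⁻¹ ≡ -3639 ≡ 9002 (mod 12641).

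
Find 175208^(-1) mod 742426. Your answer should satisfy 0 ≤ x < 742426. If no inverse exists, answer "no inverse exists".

no inverse exists

Euclidean algorithm on 742426, 175208:
742426 = 4·175208 + 41594
175208 = 4·41594 + 8832
41594 = 4·8832 + 6266
8832 = 1·6266 + 2566
6266 = 2·2566 + 1134
2566 = 2·1134 + 298
1134 = 3·298 + 240
298 = 1·240 + 58
240 = 4·58 + 8
58 = 7·8 + 2
8 = 4·2 + 0
The gcd is 2, not 1, hence no inverse exists.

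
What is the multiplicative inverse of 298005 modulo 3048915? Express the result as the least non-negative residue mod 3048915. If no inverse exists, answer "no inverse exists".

Compute gcd(298005, 3048915):
3048915 = 10·298005 + 68865
298005 = 4·68865 + 22545
68865 = 3·22545 + 1230
22545 = 18·1230 + 405
1230 = 3·405 + 15
405 = 27·15 + 0
gcd(298005, 3048915) = 15 ≠ 1, so 298005 has no multiplicative inverse modulo 3048915.

no inverse exists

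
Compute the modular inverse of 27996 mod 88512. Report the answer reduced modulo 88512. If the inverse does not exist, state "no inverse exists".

no inverse exists

Euclidean algorithm on 88512, 27996:
88512 = 3·27996 + 4524
27996 = 6·4524 + 852
4524 = 5·852 + 264
852 = 3·264 + 60
264 = 4·60 + 24
60 = 2·24 + 12
24 = 2·12 + 0
gcd(27996, 88512) = 12 ≠ 1, so 27996 has no multiplicative inverse modulo 88512.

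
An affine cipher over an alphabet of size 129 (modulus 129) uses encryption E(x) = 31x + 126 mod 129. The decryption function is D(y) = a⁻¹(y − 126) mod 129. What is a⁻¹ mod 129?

25

Apply the Euclidean algorithm to 129 and 31:
129 = 4*31 + 5
31 = 6*5 + 1
5 = 5*1 + 0
gcd = 1, so the inverse exists. Back-substitute:
1 = 31 − 6·5
1 = −6·129 + 25·31
So 31·25 ≡ 1 (mod 129).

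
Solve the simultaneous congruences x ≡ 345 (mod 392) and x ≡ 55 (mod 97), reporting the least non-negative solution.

Write x = 345 + 392·k. Then 392·k ≡ 55 − 345 ≡ 1 (mod 97).
Need 392⁻¹ mod 97. Extended Euclid on (97, 4):
97 = 24×4 + 1
4 = 4×1 + 0
Back-substitute:
1 = 97 − 24·4
392⁻¹ ≡ 73 (mod 97), so k ≡ 73·1 ≡ 73 (mod 97).
x = 345 + 392·73 = 28961.

28961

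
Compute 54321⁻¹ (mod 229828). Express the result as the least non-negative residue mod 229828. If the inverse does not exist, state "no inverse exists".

153921

Apply the Euclidean algorithm to 229828 and 54321:
229828 = 4*54321 + 12544
54321 = 4*12544 + 4145
12544 = 3*4145 + 109
4145 = 38*109 + 3
109 = 36*3 + 1
3 = 3*1 + 0
gcd = 1, so the inverse exists. Back-substitute:
1 = 109 − 36·3
1 = −36·4145 + 1369·109
1 = 1369·12544 − 4143·4145
1 = −4143·54321 + 17941·12544
1 = 17941·229828 − 75907·54321
Thus 54321·(-75907) ≡ 1 (mod 229828); reducing, -75907 mod 229828 = 153921.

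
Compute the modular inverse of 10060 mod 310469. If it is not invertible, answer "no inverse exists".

Extended Euclidean algorithm:
310469 = 30·10060 + 8669
10060 = 1·8669 + 1391
8669 = 6·1391 + 323
1391 = 4·323 + 99
323 = 3·99 + 26
99 = 3·26 + 21
26 = 1·21 + 5
21 = 4·5 + 1
5 = 5·1 + 0
Since gcd(10060, 310469) = 1, back-substitute to write 1 as a combination:
1 = 21 − 4·5
1 = −4·26 + 5·21
1 = 5·99 − 19·26
1 = −19·323 + 62·99
1 = 62·1391 − 267·323
1 = −267·8669 + 1664·1391
1 = 1664·10060 − 1931·8669
1 = −1931·310469 + 59594·10060
So 10060·59594 ≡ 1 (mod 310469).

59594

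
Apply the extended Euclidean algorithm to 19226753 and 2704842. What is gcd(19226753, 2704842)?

7

Apply Euclid's algorithm to 19226753 and 2704842:
19226753 = 7×2704842 + 292859
2704842 = 9×292859 + 69111
292859 = 4×69111 + 16415
69111 = 4×16415 + 3451
16415 = 4×3451 + 2611
3451 = 1×2611 + 840
2611 = 3×840 + 91
840 = 9×91 + 21
91 = 4×21 + 7
21 = 3×7 + 0
gcd(19226753, 2704842) = 7.
Express as a combination:
7 = 91 − 4·21
7 = −4·840 + 37·91
7 = 37·2611 − 115·840
7 = −115·3451 + 152·2611
7 = 152·16415 − 723·3451
7 = −723·69111 + 3044·16415
7 = 3044·292859 − 12899·69111
7 = −12899·2704842 + 119135·292859
7 = 119135·19226753 − 846844·2704842
So 7 = (119135)·19226753 + (-846844)·2704842.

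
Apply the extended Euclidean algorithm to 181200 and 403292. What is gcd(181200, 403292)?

Apply Euclid's algorithm to 403292 and 181200:
403292 = 2*181200 + 40892
181200 = 4*40892 + 17632
40892 = 2*17632 + 5628
17632 = 3*5628 + 748
5628 = 7*748 + 392
748 = 1*392 + 356
392 = 1*356 + 36
356 = 9*36 + 32
36 = 1*32 + 4
32 = 8*4 + 0
gcd(181200, 403292) = 4.
Working backward:
4 = 36 − 32
4 = −356 + 10·36
4 = 10·392 − 11·356
4 = −11·748 + 21·392
4 = 21·5628 − 158·748
4 = −158·17632 + 495·5628
4 = 495·40892 − 1148·17632
4 = −1148·181200 + 5087·40892
4 = 5087·403292 − 11322·181200
So 4 = (5087)·403292 + (-11322)·181200.

4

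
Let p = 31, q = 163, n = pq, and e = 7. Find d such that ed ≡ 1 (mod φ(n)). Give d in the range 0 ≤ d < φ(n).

2083

φ(n) = (p−1)(q−1) = 30·162 = 4860.
Need d with 7·d ≡ 1 (mod 4860). Apply the extended Euclidean algorithm:
4860 = 694*7 + 2
7 = 3*2 + 1
2 = 2*1 + 0
Back-substitute:
1 = 7 − 3·2
1 = −3·4860 + 2083·7
So 7·2083 ≡ 1 (mod 4860), hence d = 2083.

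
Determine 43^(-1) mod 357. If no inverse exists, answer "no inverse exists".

274

Extended Euclidean algorithm:
357 = 8*43 + 13
43 = 3*13 + 4
13 = 3*4 + 1
4 = 4*1 + 0
gcd = 1, so the inverse exists. Back-substitute:
1 = 13 − 3·4
1 = −3·43 + 10·13
1 = 10·357 − 83·43
Hence 43⁻¹ ≡ -83 ≡ 274 (mod 357).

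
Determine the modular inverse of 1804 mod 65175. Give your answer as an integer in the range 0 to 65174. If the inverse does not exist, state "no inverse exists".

Compute gcd(1804, 65175):
65175 = 36·1804 + 231
1804 = 7·231 + 187
231 = 1·187 + 44
187 = 4·44 + 11
44 = 4·11 + 0
Since gcd = 11 > 1, 1804 is not a unit mod 65175.

no inverse exists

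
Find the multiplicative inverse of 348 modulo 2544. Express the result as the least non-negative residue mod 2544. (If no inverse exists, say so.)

Euclidean algorithm on 2544, 348:
2544 = 7×348 + 108
348 = 3×108 + 24
108 = 4×24 + 12
24 = 2×12 + 0
gcd(348, 2544) = 12 ≠ 1, so 348 has no multiplicative inverse modulo 2544.

no inverse exists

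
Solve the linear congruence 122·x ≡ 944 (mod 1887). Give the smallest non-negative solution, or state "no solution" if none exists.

1771

First find gcd(122, 1887):
1887 = 15×122 + 57
122 = 2×57 + 8
57 = 7×8 + 1
8 = 8×1 + 0
gcd = 1, so a unique solution mod 1887 exists.
Back-substitute for the Bézout coefficients:
1 = 57 − 7·8
1 = −7·122 + 15·57
1 = 15·1887 − 232·122
So 122·(-232) ≡ 1 (mod 1887), giving 122⁻¹ ≡ 1655.
x ≡ 122⁻¹·944 ≡ 1655·944 ≡ 1771 (mod 1887).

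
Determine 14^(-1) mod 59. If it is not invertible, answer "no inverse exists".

Run Euclid on (59, 14):
59 = 4*14 + 3
14 = 4*3 + 2
3 = 1*2 + 1
2 = 2*1 + 0
The gcd is 1. Working backward:
1 = 3 − 2
1 = −14 + 5·3
1 = 5·59 − 21·14
Hence 14⁻¹ ≡ -21 ≡ 38 (mod 59).

38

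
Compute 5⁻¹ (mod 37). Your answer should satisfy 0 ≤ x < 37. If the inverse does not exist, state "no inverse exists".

Run Euclid on (37, 5):
37 = 7×5 + 2
5 = 2×2 + 1
2 = 2×1 + 0
gcd = 1, so the inverse exists. Back-substitute:
1 = 5 − 2·2
1 = −2·37 + 15·5
So 5·15 ≡ 1 (mod 37).

15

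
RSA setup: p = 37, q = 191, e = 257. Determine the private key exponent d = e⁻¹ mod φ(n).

3593

φ(n) = (p−1)(q−1) = 36·190 = 6840.
Need d with 257·d ≡ 1 (mod 6840). Apply the extended Euclidean algorithm:
6840 = 26·257 + 158
257 = 1·158 + 99
158 = 1·99 + 59
99 = 1·59 + 40
59 = 1·40 + 19
40 = 2·19 + 2
19 = 9·2 + 1
2 = 2·1 + 0
Back-substitute:
1 = 19 − 9·2
1 = −9·40 + 19·19
1 = 19·59 − 28·40
1 = −28·99 + 47·59
1 = 47·158 − 75·99
1 = −75·257 + 122·158
1 = 122·6840 − 3247·257
So 257·(-3247) ≡ 1 (mod 6840), hence d ≡ -3247 ≡ 3593 (mod 6840).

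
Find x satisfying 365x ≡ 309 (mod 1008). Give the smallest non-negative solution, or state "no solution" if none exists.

First find gcd(365, 1008):
1008 = 2×365 + 278
365 = 1×278 + 87
278 = 3×87 + 17
87 = 5×17 + 2
17 = 8×2 + 1
2 = 2×1 + 0
gcd = 1, so a unique solution mod 1008 exists.
Back-substitute for the Bézout coefficients:
1 = 17 − 8·2
1 = −8·87 + 41·17
1 = 41·278 − 131·87
1 = −131·365 + 172·278
1 = 172·1008 − 475·365
So 365·(-475) ≡ 1 (mod 1008), giving 365⁻¹ ≡ 533.
x ≡ 365⁻¹·309 ≡ 533·309 ≡ 393 (mod 1008).

393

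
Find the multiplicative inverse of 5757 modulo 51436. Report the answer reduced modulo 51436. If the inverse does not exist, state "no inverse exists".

11597

Run Euclid on (51436, 5757):
51436 = 8×5757 + 5380
5757 = 1×5380 + 377
5380 = 14×377 + 102
377 = 3×102 + 71
102 = 1×71 + 31
71 = 2×31 + 9
31 = 3×9 + 4
9 = 2×4 + 1
4 = 4×1 + 0
The gcd is 1. Working backward:
1 = 9 − 2·4
1 = −2·31 + 7·9
1 = 7·71 − 16·31
1 = −16·102 + 23·71
1 = 23·377 − 85·102
1 = −85·5380 + 1213·377
1 = 1213·5757 − 1298·5380
1 = −1298·51436 + 11597·5757
So 5757·11597 ≡ 1 (mod 51436).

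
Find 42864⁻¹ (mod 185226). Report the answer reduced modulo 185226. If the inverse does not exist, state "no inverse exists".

no inverse exists

Compute gcd(42864, 185226):
185226 = 4*42864 + 13770
42864 = 3*13770 + 1554
13770 = 8*1554 + 1338
1554 = 1*1338 + 216
1338 = 6*216 + 42
216 = 5*42 + 6
42 = 7*6 + 0
Since gcd = 6 > 1, 42864 is not a unit mod 185226.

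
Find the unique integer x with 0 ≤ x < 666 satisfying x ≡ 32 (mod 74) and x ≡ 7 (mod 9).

Write x = 32 + 74·k. Then 74·k ≡ 7 − 32 ≡ 2 (mod 9).
Need 74⁻¹ mod 9. Extended Euclid on (9, 2):
9 = 4·2 + 1
2 = 2·1 + 0
Back-substitute:
1 = 9 − 4·2
74⁻¹ ≡ 5 (mod 9), so k ≡ 5·2 ≡ 1 (mod 9).
x = 32 + 74·1 = 106.

106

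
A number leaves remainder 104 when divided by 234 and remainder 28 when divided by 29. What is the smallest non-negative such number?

Write x = 104 + 234·k. Then 234·k ≡ 28 − 104 ≡ 11 (mod 29).
Need 234⁻¹ mod 29. Extended Euclid on (29, 2):
29 = 14×2 + 1
2 = 2×1 + 0
Back-substitute:
1 = 29 − 14·2
234⁻¹ ≡ 15 (mod 29), so k ≡ 15·11 ≡ 20 (mod 29).
x = 104 + 234·20 = 4784.

4784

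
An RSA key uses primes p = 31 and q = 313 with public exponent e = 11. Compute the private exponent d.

φ(n) = (p−1)(q−1) = 30·312 = 9360.
Need d with 11·d ≡ 1 (mod 9360). Apply the extended Euclidean algorithm:
9360 = 850×11 + 10
11 = 1×10 + 1
10 = 10×1 + 0
Back-substitute:
1 = 11 − 10
1 = −9360 + 851·11
So 11·851 ≡ 1 (mod 9360), hence d = 851.

851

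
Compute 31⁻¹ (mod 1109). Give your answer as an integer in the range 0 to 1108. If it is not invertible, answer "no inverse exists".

Run Euclid on (1109, 31):
1109 = 35*31 + 24
31 = 1*24 + 7
24 = 3*7 + 3
7 = 2*3 + 1
3 = 3*1 + 0
gcd = 1, so the inverse exists. Back-substitute:
1 = 7 − 2·3
1 = −2·24 + 7·7
1 = 7·31 − 9·24
1 = −9·1109 + 322·31
So 31·322 ≡ 1 (mod 1109).

322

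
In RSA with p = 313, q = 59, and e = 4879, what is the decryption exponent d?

17599

φ(n) = (p−1)(q−1) = 312·58 = 18096.
Need d with 4879·d ≡ 1 (mod 18096). Apply the extended Euclidean algorithm:
18096 = 3×4879 + 3459
4879 = 1×3459 + 1420
3459 = 2×1420 + 619
1420 = 2×619 + 182
619 = 3×182 + 73
182 = 2×73 + 36
73 = 2×36 + 1
36 = 36×1 + 0
Back-substitute:
1 = 73 − 2·36
1 = −2·182 + 5·73
1 = 5·619 − 17·182
1 = −17·1420 + 39·619
1 = 39·3459 − 95·1420
1 = −95·4879 + 134·3459
1 = 134·18096 − 497·4879
So 4879·(-497) ≡ 1 (mod 18096), hence d ≡ -497 ≡ 17599 (mod 18096).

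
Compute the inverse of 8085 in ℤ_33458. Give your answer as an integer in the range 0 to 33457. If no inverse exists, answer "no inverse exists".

7751

Apply the Euclidean algorithm to 33458 and 8085:
33458 = 4*8085 + 1118
8085 = 7*1118 + 259
1118 = 4*259 + 82
259 = 3*82 + 13
82 = 6*13 + 4
13 = 3*4 + 1
4 = 4*1 + 0
Since gcd(8085, 33458) = 1, back-substitute to write 1 as a combination:
1 = 13 − 3·4
1 = −3·82 + 19·13
1 = 19·259 − 60·82
1 = −60·1118 + 259·259
1 = 259·8085 − 1873·1118
1 = −1873·33458 + 7751·8085
So 8085·7751 ≡ 1 (mod 33458).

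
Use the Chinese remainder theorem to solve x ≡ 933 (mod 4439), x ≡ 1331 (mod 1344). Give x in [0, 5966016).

Write x = 933 + 4439·k. Then 4439·k ≡ 1331 − 933 ≡ 398 (mod 1344).
Need 4439⁻¹ mod 1344. Extended Euclid on (1344, 407):
1344 = 3·407 + 123
407 = 3·123 + 38
123 = 3·38 + 9
38 = 4·9 + 2
9 = 4·2 + 1
2 = 2·1 + 0
Back-substitute:
1 = 9 − 4·2
1 = −4·38 + 17·9
1 = 17·123 − 55·38
1 = −55·407 + 182·123
1 = 182·1344 − 601·407
4439⁻¹ ≡ 743 (mod 1344), so k ≡ 743·398 ≡ 34 (mod 1344).
x = 933 + 4439·34 = 151859.

151859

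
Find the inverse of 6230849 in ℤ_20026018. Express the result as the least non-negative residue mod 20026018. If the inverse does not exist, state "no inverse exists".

19490943

Apply the Euclidean algorithm to 20026018 and 6230849:
20026018 = 3×6230849 + 1333471
6230849 = 4×1333471 + 896965
1333471 = 1×896965 + 436506
896965 = 2×436506 + 23953
436506 = 18×23953 + 5352
23953 = 4×5352 + 2545
5352 = 2×2545 + 262
2545 = 9×262 + 187
262 = 1×187 + 75
187 = 2×75 + 37
75 = 2×37 + 1
37 = 37×1 + 0
gcd = 1, so the inverse exists. Back-substitute:
1 = 75 − 2·37
1 = −2·187 + 5·75
1 = 5·262 − 7·187
1 = −7·2545 + 68·262
1 = 68·5352 − 143·2545
1 = −143·23953 + 640·5352
1 = 640·436506 − 11663·23953
1 = −11663·896965 + 23966·436506
1 = 23966·1333471 − 35629·896965
1 = −35629·6230849 + 166482·1333471
1 = 166482·20026018 − 535075·6230849
Hence 6230849⁻¹ ≡ -535075 ≡ 19490943 (mod 20026018).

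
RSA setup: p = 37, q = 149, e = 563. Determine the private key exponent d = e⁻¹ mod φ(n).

3899

φ(n) = (p−1)(q−1) = 36·148 = 5328.
Need d with 563·d ≡ 1 (mod 5328). Apply the extended Euclidean algorithm:
5328 = 9×563 + 261
563 = 2×261 + 41
261 = 6×41 + 15
41 = 2×15 + 11
15 = 1×11 + 4
11 = 2×4 + 3
4 = 1×3 + 1
3 = 3×1 + 0
Back-substitute:
1 = 4 − 3
1 = −11 + 3·4
1 = 3·15 − 4·11
1 = −4·41 + 11·15
1 = 11·261 − 70·41
1 = −70·563 + 151·261
1 = 151·5328 − 1429·563
So 563·(-1429) ≡ 1 (mod 5328), hence d ≡ -1429 ≡ 3899 (mod 5328).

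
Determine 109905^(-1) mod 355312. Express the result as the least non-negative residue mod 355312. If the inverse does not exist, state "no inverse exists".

gcd(355312, 109905) by repeated division:
355312 = 3*109905 + 25597
109905 = 4*25597 + 7517
25597 = 3*7517 + 3046
7517 = 2*3046 + 1425
3046 = 2*1425 + 196
1425 = 7*196 + 53
196 = 3*53 + 37
53 = 1*37 + 16
37 = 2*16 + 5
16 = 3*5 + 1
5 = 5*1 + 0
The gcd is 1. Working backward:
1 = 16 − 3·5
1 = −3·37 + 7·16
1 = 7·53 − 10·37
1 = −10·196 + 37·53
1 = 37·1425 − 269·196
1 = −269·3046 + 575·1425
1 = 575·7517 − 1419·3046
1 = −1419·25597 + 4832·7517
1 = 4832·109905 − 20747·25597
1 = −20747·355312 + 67073·109905
So 109905·67073 ≡ 1 (mod 355312).

67073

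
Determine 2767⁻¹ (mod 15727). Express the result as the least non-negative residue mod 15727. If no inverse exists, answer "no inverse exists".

Apply the Euclidean algorithm to 15727 and 2767:
15727 = 5×2767 + 1892
2767 = 1×1892 + 875
1892 = 2×875 + 142
875 = 6×142 + 23
142 = 6×23 + 4
23 = 5×4 + 3
4 = 1×3 + 1
3 = 3×1 + 0
Since gcd(2767, 15727) = 1, back-substitute to write 1 as a combination:
1 = 4 − 3
1 = −23 + 6·4
1 = 6·142 − 37·23
1 = −37·875 + 228·142
1 = 228·1892 − 493·875
1 = −493·2767 + 721·1892
1 = 721·15727 − 4098·2767
Thus 2767·(-4098) ≡ 1 (mod 15727); reducing, -4098 mod 15727 = 11629.

11629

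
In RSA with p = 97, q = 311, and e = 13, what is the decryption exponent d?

φ(n) = (p−1)(q−1) = 96·310 = 29760.
Need d with 13·d ≡ 1 (mod 29760). Apply the extended Euclidean algorithm:
29760 = 2289·13 + 3
13 = 4·3 + 1
3 = 3·1 + 0
Back-substitute:
1 = 13 − 4·3
1 = −4·29760 + 9157·13
So 13·9157 ≡ 1 (mod 29760), hence d = 9157.

9157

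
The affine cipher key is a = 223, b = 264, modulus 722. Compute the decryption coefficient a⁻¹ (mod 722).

395

Extended Euclidean algorithm:
722 = 3×223 + 53
223 = 4×53 + 11
53 = 4×11 + 9
11 = 1×9 + 2
9 = 4×2 + 1
2 = 2×1 + 0
Since gcd(223, 722) = 1, back-substitute to write 1 as a combination:
1 = 9 − 4·2
1 = −4·11 + 5·9
1 = 5·53 − 24·11
1 = −24·223 + 101·53
1 = 101·722 − 327·223
Hence 223⁻¹ ≡ -327 ≡ 395 (mod 722).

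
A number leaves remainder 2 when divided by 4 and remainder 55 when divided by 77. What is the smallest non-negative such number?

286

Write x = 2 + 4·k. Then 4·k ≡ 55 − 2 ≡ 53 (mod 77).
Need 4⁻¹ mod 77. Extended Euclid on (77, 4):
77 = 19·4 + 1
4 = 4·1 + 0
Back-substitute:
1 = 77 − 19·4
4⁻¹ ≡ 58 (mod 77), so k ≡ 58·53 ≡ 71 (mod 77).
x = 2 + 4·71 = 286.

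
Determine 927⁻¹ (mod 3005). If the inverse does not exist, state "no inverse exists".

gcd(3005, 927) by repeated division:
3005 = 3*927 + 224
927 = 4*224 + 31
224 = 7*31 + 7
31 = 4*7 + 3
7 = 2*3 + 1
3 = 3*1 + 0
gcd = 1, so the inverse exists. Back-substitute:
1 = 7 − 2·3
1 = −2·31 + 9·7
1 = 9·224 − 65·31
1 = −65·927 + 269·224
1 = 269·3005 − 872·927
Hence 927⁻¹ ≡ -872 ≡ 2133 (mod 3005).

2133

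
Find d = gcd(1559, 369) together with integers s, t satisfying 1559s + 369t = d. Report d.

Apply Euclid's algorithm to 1559 and 369:
1559 = 4×369 + 83
369 = 4×83 + 37
83 = 2×37 + 9
37 = 4×9 + 1
9 = 9×1 + 0
gcd(1559, 369) = 1.
Back-substituting:
1 = 37 − 4·9
1 = −4·83 + 9·37
1 = 9·369 − 40·83
1 = −40·1559 + 169·369
So 1 = (-40)·1559 + (169)·369.

1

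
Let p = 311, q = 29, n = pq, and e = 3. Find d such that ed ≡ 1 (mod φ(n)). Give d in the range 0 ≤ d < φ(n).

5787

φ(n) = (p−1)(q−1) = 310·28 = 8680.
Need d with 3·d ≡ 1 (mod 8680). Apply the extended Euclidean algorithm:
8680 = 2893×3 + 1
3 = 3×1 + 0
Back-substitute:
1 = 8680 − 2893·3
So 3·(-2893) ≡ 1 (mod 8680), hence d ≡ -2893 ≡ 5787 (mod 8680).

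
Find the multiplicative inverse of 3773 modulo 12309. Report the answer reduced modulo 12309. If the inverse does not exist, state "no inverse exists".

Euclidean algorithm on 12309, 3773:
12309 = 3·3773 + 990
3773 = 3·990 + 803
990 = 1·803 + 187
803 = 4·187 + 55
187 = 3·55 + 22
55 = 2·22 + 11
22 = 2·11 + 0
Since gcd = 11 > 1, 3773 is not a unit mod 12309.

no inverse exists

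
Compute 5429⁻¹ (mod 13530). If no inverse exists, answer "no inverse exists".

Run Euclid on (13530, 5429):
13530 = 2·5429 + 2672
5429 = 2·2672 + 85
2672 = 31·85 + 37
85 = 2·37 + 11
37 = 3·11 + 4
11 = 2·4 + 3
4 = 1·3 + 1
3 = 3·1 + 0
Since gcd(5429, 13530) = 1, back-substitute to write 1 as a combination:
1 = 4 − 3
1 = −11 + 3·4
1 = 3·37 − 10·11
1 = −10·85 + 23·37
1 = 23·2672 − 723·85
1 = −723·5429 + 1469·2672
1 = 1469·13530 − 3661·5429
Hence 5429⁻¹ ≡ -3661 ≡ 9869 (mod 13530).

9869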